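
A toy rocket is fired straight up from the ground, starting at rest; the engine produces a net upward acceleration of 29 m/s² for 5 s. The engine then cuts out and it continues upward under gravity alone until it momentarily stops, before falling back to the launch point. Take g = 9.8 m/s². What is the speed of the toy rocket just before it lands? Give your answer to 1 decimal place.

167.7 m/s

Phase 1 (powered ascent): v₀ = 0 m/s, a = 29 m/s².
v = v₀ + at = 0 + (29)(5) = 145 m/s
Δx = v₀t + ½at² = 0·5 + 0.5·29·5² = 362 m

Phase 2 (coasting upward): v₀ = 145 m/s, a = -9.8 m/s².
v = v₀ + at → t = (0 − 145) / -9.8 = 14.8 s
v² = v₀² + 2aΔx → Δx = (0² − 145²)/(2·-9.8) = 1070 m

Phase 3 (free fall): v₀ = 0 m/s, a = -9.8 m/s².
Falls 1440 m from rest: t = √(2·1440/9.8) = 17.1 s; v = g·t = 168 m/s.
Impact speed = 168 m/s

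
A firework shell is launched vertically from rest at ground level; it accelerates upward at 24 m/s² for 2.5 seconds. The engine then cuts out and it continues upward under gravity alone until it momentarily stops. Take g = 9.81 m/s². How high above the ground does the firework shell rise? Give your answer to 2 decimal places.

Phase 1 (powered ascent): v₀ = 0 m/s, a = 24 m/s².
v = v₀ + at = 0 + (24)(2.5) = 60.0 m/s
Δx = v₀t + ½at² = 0·2.5 + 0.5·24·2.5² = 75.0 m

Phase 2 (coasting upward): v₀ = 60.0 m/s, a = -9.81 m/s².
v = v₀ + at → t = (0 − 60.0) / -9.81 = 6.12 s
v² = v₀² + 2aΔx → Δx = (0² − 60.0²)/(2·-9.81) = 183 m
Maximum height = 75.0 + 183 = 258 m

258.49 m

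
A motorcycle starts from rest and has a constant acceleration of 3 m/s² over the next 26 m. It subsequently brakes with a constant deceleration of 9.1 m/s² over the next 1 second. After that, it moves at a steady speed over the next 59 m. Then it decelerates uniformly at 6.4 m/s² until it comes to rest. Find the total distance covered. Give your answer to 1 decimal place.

93.8 m

Phase 1 (accelerating): v₀ = 0 m/s, a = 3 m/s².
v² = v₀² + 2aΔx = 0² + 2·3·26 = 156 → v = 12.5 m/s
t = (v − v₀)/a = (12.5 − 0)/3 = 4.16 s

Phase 2 (decelerating): v₀ = 12.5 m/s, a = -9.1 m/s².
v = v₀ + at = 12.5 + (-9.1)(1) = 3.39 m/s
Δx = v₀t + ½at² = 12.5·1 + 0.5·-9.1·1² = 7.94 m

Phase 3 (constant speed): v₀ = 3.39 m/s, a = 0 m/s².
Constant speed: t = d/v = 59/3.39 = 17.4 s

Phase 4 (decelerating): v₀ = 3.39 m/s, a = -6.4 m/s².
v = v₀ + at → t = (0 − 3.39) / -6.4 = 0.530 s
v² = v₀² + 2aΔx → Δx = (0² − 3.39²)/(2·-6.4) = 0.898 m
Total distance = 26.0 + 7.94 + 59.0 + 0.898 = 93.8 m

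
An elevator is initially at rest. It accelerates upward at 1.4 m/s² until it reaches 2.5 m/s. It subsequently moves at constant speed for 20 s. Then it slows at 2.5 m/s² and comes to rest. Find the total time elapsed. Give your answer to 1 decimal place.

22.8 s

Phase 1 (accelerating): v₀ = 0 m/s, a = 1.4 m/s².
v = v₀ + at → t = (2.5 − 0) / 1.4 = 1.79 s
v² = v₀² + 2aΔx → Δx = (2.5² − 0²)/(2·1.4) = 2.23 m

Phase 2 (constant speed): v₀ = 2.50 m/s, a = 0 m/s².
v = v₀ + at = 2.50 + (0)(20) = 2.50 m/s
Δx = v₀t + ½at² = 2.50·20 + 0.5·0·20² = 50.0 m

Phase 3 (decelerating): v₀ = 2.50 m/s, a = -2.5 m/s².
v = v₀ + at → t = (0 − 2.50) / -2.5 = 1.00 s
v² = v₀² + 2aΔx → Δx = (0² − 2.50²)/(2·-2.5) = 1.25 m
Total time = 1.79 + 20.0 + 1.00 = 22.8 s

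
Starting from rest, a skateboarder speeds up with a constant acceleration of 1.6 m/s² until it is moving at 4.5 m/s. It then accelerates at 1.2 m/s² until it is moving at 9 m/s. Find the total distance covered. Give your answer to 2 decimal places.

Phase 1 (accelerating): v₀ = 0 m/s, a = 1.6 m/s².
v = v₀ + at → t = (4.5 − 0) / 1.6 = 2.81 s
v² = v₀² + 2aΔx → Δx = (4.5² − 0²)/(2·1.6) = 6.33 m

Phase 2 (accelerating): v₀ = 4.50 m/s, a = 1.2 m/s².
v = v₀ + at → t = (9 − 4.50) / 1.2 = 3.75 s
v² = v₀² + 2aΔx → Δx = (9² − 4.50²)/(2·1.2) = 25.3 m
Total distance = 6.33 + 25.3 = 31.6 m

31.64 m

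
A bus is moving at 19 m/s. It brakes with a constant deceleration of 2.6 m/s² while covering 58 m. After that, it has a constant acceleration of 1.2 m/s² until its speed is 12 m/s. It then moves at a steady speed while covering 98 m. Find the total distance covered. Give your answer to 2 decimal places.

191.25 m

Phase 1 (decelerating): v₀ = 19.0 m/s, a = -2.6 m/s².
v² = v₀² + 2aΔx = 19.0² + 2·-2.6·58 = 59.4 → v = 7.71 m/s
t = (v − v₀)/a = (7.71 − 19.0)/-2.6 = 4.34 s

Phase 2 (accelerating): v₀ = 7.71 m/s, a = 1.2 m/s².
v = v₀ + at → t = (12 − 7.71) / 1.2 = 3.58 s
v² = v₀² + 2aΔx → Δx = (12² − 7.71²)/(2·1.2) = 35.3 m

Phase 3 (constant speed): v₀ = 12.0 m/s, a = 0 m/s².
Constant speed: t = d/v = 98/12.0 = 8.17 s
Total distance = 58.0 + 35.3 + 98.0 = 191 m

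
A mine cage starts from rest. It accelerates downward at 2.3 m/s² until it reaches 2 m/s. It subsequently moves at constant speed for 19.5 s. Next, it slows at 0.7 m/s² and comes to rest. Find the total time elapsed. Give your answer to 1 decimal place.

23.2 s

Phase 1 (accelerating): v₀ = 0 m/s, a = 2.3 m/s².
v = v₀ + at → t = (2 − 0) / 2.3 = 0.870 s
v² = v₀² + 2aΔx → Δx = (2² − 0²)/(2·2.3) = 0.870 m

Phase 2 (constant speed): v₀ = 2.00 m/s, a = 0 m/s².
v = v₀ + at = 2.00 + (0)(19.5) = 2.00 m/s
Δx = v₀t + ½at² = 2.00·19.5 + 0.5·0·19.5² = 39.0 m

Phase 3 (decelerating): v₀ = 2.00 m/s, a = -0.7 m/s².
v = v₀ + at → t = (0 − 2.00) / -0.7 = 2.86 s
v² = v₀² + 2aΔx → Δx = (0² − 2.00²)/(2·-0.7) = 2.86 m
Total time = 0.870 + 19.5 + 2.86 = 23.2 s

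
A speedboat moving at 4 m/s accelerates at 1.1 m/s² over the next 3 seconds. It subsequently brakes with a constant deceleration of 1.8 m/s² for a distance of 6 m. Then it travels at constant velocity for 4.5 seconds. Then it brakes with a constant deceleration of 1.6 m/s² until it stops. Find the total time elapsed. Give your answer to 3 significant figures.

11.9 s

Phase 1 (accelerating): v₀ = 4.00 m/s, a = 1.1 m/s².
v = v₀ + at = 4.00 + (1.1)(3) = 7.30 m/s
Δx = v₀t + ½at² = 4.00·3 + 0.5·1.1·3² = 16.9 m

Phase 2 (decelerating): v₀ = 7.30 m/s, a = -1.8 m/s².
v² = v₀² + 2aΔx = 7.30² + 2·-1.8·6 = 31.7 → v = 5.63 m/s
t = (v − v₀)/a = (5.63 − 7.30)/-1.8 = 0.928 s

Phase 3 (constant speed): v₀ = 5.63 m/s, a = 0 m/s².
v = v₀ + at = 5.63 + (0)(4.5) = 5.63 m/s
Δx = v₀t + ½at² = 5.63·4.5 + 0.5·0·4.5² = 25.3 m

Phase 4 (decelerating): v₀ = 5.63 m/s, a = -1.6 m/s².
v = v₀ + at → t = (0 − 5.63) / -1.6 = 3.52 s
v² = v₀² + 2aΔx → Δx = (0² − 5.63²)/(2·-1.6) = 9.90 m
Total time = 3.00 + 0.928 + 4.50 + 3.52 = 11.9 s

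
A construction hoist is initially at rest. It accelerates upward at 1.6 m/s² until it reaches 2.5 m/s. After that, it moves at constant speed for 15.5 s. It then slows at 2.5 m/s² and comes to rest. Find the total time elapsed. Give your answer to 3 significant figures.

18.1 s

Phase 1 (accelerating): v₀ = 0 m/s, a = 1.6 m/s².
v = v₀ + at → t = (2.5 − 0) / 1.6 = 1.56 s
v² = v₀² + 2aΔx → Δx = (2.5² − 0²)/(2·1.6) = 1.95 m

Phase 2 (constant speed): v₀ = 2.50 m/s, a = 0 m/s².
v = v₀ + at = 2.50 + (0)(15.5) = 2.50 m/s
Δx = v₀t + ½at² = 2.50·15.5 + 0.5·0·15.5² = 38.8 m

Phase 3 (decelerating): v₀ = 2.50 m/s, a = -2.5 m/s².
v = v₀ + at → t = (0 − 2.50) / -2.5 = 1.00 s
v² = v₀² + 2aΔx → Δx = (0² − 2.50²)/(2·-2.5) = 1.25 m
Total time = 1.56 + 15.5 + 1.00 = 18.1 s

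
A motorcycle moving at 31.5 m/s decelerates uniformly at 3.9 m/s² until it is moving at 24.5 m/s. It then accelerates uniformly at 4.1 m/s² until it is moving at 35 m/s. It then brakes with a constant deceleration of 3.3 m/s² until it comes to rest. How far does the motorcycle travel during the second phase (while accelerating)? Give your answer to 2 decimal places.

76.19 m

Phase 1 (decelerating): v₀ = 31.5 m/s, a = -3.9 m/s².
v = v₀ + at → t = (24.5 − 31.5) / -3.9 = 1.79 s
v² = v₀² + 2aΔx → Δx = (24.5² − 31.5²)/(2·-3.9) = 50.3 m

Phase 2 (accelerating): v₀ = 24.5 m/s, a = 4.1 m/s².
v = v₀ + at → t = (35 − 24.5) / 4.1 = 2.56 s
v² = v₀² + 2aΔx → Δx = (35² − 24.5²)/(2·4.1) = 76.2 m
Distance in phase 2 = 76.2 m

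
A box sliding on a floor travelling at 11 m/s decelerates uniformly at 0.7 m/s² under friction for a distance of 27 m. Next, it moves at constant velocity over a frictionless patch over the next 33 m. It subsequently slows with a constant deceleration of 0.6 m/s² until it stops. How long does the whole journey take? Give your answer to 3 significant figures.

Phase 1 (decelerating): v₀ = 11.0 m/s, a = -0.7 m/s².
v² = v₀² + 2aΔx = 11.0² + 2·-0.7·27 = 83.2 → v = 9.12 m/s
t = (v − v₀)/a = (9.12 − 11.0)/-0.7 = 2.68 s

Phase 2 (constant speed): v₀ = 9.12 m/s, a = 0 m/s².
Constant speed: t = d/v = 33/9.12 = 3.62 s

Phase 3 (decelerating): v₀ = 9.12 m/s, a = -0.6 m/s².
v = v₀ + at → t = (0 − 9.12) / -0.6 = 15.2 s
v² = v₀² + 2aΔx → Δx = (0² − 9.12²)/(2·-0.6) = 69.3 m
Total time = 2.68 + 3.62 + 15.2 = 21.5 s

21.5 s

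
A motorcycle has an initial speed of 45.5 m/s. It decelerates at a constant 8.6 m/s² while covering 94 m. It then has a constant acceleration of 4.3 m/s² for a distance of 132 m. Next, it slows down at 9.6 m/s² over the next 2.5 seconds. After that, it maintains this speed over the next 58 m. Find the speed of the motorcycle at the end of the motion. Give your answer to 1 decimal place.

Phase 1 (decelerating): v₀ = 45.5 m/s, a = -8.6 m/s².
v² = v₀² + 2aΔx = 45.5² + 2·-8.6·94 = 453 → v = 21.3 m/s
t = (v − v₀)/a = (21.3 − 45.5)/-8.6 = 2.81 s

Phase 2 (accelerating): v₀ = 21.3 m/s, a = 4.3 m/s².
v² = v₀² + 2aΔx = 21.3² + 2·4.3·132 = 1590 → v = 39.9 m/s
t = (v − v₀)/a = (39.9 − 21.3)/4.3 = 4.32 s

Phase 3 (decelerating): v₀ = 39.9 m/s, a = -9.6 m/s².
v = v₀ + at = 39.9 + (-9.6)(2.5) = 15.9 m/s
Δx = v₀t + ½at² = 39.9·2.5 + 0.5·-9.6·2.5² = 69.6 m

Phase 4 (constant speed): v₀ = 15.9 m/s, a = 0 m/s².
Constant speed: t = d/v = 58/15.9 = 3.66 s
Final speed = 15.9 m/s

15.9 m/s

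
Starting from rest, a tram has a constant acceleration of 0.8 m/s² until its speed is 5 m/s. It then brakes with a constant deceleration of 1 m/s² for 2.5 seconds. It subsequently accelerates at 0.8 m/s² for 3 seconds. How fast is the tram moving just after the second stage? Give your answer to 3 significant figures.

Phase 1 (accelerating): v₀ = 0 m/s, a = 0.8 m/s².
v = v₀ + at → t = (5 − 0) / 0.8 = 6.25 s
v² = v₀² + 2aΔx → Δx = (5² − 0²)/(2·0.8) = 15.6 m

Phase 2 (decelerating): v₀ = 5.00 m/s, a = -1 m/s².
v = v₀ + at = 5.00 + (-1)(2.5) = 2.50 m/s
Δx = v₀t + ½at² = 5.00·2.5 + 0.5·-1·2.5² = 9.38 m
Speed at end of phase 2 = 2.50 m/s

2.50 m/s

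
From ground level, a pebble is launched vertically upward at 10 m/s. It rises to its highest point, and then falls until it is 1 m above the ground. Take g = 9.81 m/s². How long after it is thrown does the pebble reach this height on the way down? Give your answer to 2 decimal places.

Phase 1 (rising): v₀ = 10.0 m/s, a = -9.81 m/s².
v = v₀ + at → t = (0 − 10.0) / -9.81 = 1.02 s
v² = v₀² + 2aΔx → Δx = (0² − 10.0²)/(2·-9.81) = 5.10 m

Phase 2 (falling): v₀ = 0 m/s, a = -9.81 m/s².
Falls 4.10 m from rest: t = √(2·4.10/9.81) = 0.914 s; v = g·t = 8.97 m/s.
Total time = 1.02 + 0.914 = 1.93 s

1.93 s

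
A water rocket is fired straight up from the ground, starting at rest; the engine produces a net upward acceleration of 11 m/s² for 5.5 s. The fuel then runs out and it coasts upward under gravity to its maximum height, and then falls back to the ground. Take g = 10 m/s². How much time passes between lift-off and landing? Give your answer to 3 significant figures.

19.9 s

Phase 1 (powered ascent): v₀ = 0 m/s, a = 11 m/s².
v = v₀ + at = 0 + (11)(5.5) = 60.5 m/s
Δx = v₀t + ½at² = 0·5.5 + 0.5·11·5.5² = 166 m

Phase 2 (coasting upward): v₀ = 60.5 m/s, a = -10 m/s².
v = v₀ + at → t = (0 − 60.5) / -10 = 6.05 s
v² = v₀² + 2aΔx → Δx = (0² − 60.5²)/(2·-10) = 183 m

Phase 3 (free fall): v₀ = 0 m/s, a = -10 m/s².
Falls 349 m from rest: t = √(2·349/10) = 8.36 s; v = g·t = 83.6 m/s.
Total time = 5.50 + 6.05 + 8.36 = 19.9 s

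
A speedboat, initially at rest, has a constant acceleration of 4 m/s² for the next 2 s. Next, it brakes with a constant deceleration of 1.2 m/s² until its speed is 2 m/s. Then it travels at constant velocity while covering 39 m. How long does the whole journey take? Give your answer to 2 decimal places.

26.50 s

Phase 1 (accelerating): v₀ = 0 m/s, a = 4 m/s².
v = v₀ + at = 0 + (4)(2) = 8.00 m/s
Δx = v₀t + ½at² = 0·2 + 0.5·4·2² = 8.00 m

Phase 2 (decelerating): v₀ = 8.00 m/s, a = -1.2 m/s².
v = v₀ + at → t = (2 − 8.00) / -1.2 = 5.00 s
v² = v₀² + 2aΔx → Δx = (2² − 8.00²)/(2·-1.2) = 25.0 m

Phase 3 (constant speed): v₀ = 2.00 m/s, a = 0 m/s².
Constant speed: t = d/v = 39/2.00 = 19.5 s
Total time = 2.00 + 5.00 + 19.5 = 26.5 s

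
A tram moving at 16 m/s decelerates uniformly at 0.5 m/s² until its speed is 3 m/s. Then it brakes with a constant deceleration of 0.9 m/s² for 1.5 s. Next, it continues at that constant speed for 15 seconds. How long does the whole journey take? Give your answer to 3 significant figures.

42.5 s

Phase 1 (decelerating): v₀ = 16.0 m/s, a = -0.5 m/s².
v = v₀ + at → t = (3 − 16.0) / -0.5 = 26.0 s
v² = v₀² + 2aΔx → Δx = (3² − 16.0²)/(2·-0.5) = 247 m

Phase 2 (decelerating): v₀ = 3.00 m/s, a = -0.9 m/s².
v = v₀ + at = 3.00 + (-0.9)(1.5) = 1.65 m/s
Δx = v₀t + ½at² = 3.00·1.5 + 0.5·-0.9·1.5² = 3.49 m

Phase 3 (constant speed): v₀ = 1.65 m/s, a = 0 m/s².
v = v₀ + at = 1.65 + (0)(15) = 1.65 m/s
Δx = v₀t + ½at² = 1.65·15 + 0.5·0·15² = 24.8 m
Total time = 26.0 + 1.50 + 15.0 = 42.5 s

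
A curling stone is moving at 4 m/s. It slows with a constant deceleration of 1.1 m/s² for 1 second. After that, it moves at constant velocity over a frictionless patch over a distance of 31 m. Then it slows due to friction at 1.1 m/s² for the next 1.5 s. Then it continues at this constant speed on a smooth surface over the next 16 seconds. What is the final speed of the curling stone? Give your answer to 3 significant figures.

Phase 1 (decelerating): v₀ = 4.00 m/s, a = -1.1 m/s².
v = v₀ + at = 4.00 + (-1.1)(1) = 2.90 m/s
Δx = v₀t + ½at² = 4.00·1 + 0.5·-1.1·1² = 3.45 m

Phase 2 (constant speed): v₀ = 2.90 m/s, a = 0 m/s².
Constant speed: t = d/v = 31/2.90 = 10.7 s

Phase 3 (decelerating): v₀ = 2.90 m/s, a = -1.1 m/s².
v = v₀ + at = 2.90 + (-1.1)(1.5) = 1.25 m/s
Δx = v₀t + ½at² = 2.90·1.5 + 0.5·-1.1·1.5² = 3.11 m

Phase 4 (constant speed): v₀ = 1.25 m/s, a = 0 m/s².
v = v₀ + at = 1.25 + (0)(16) = 1.25 m/s
Δx = v₀t + ½at² = 1.25·16 + 0.5·0·16² = 20.0 m
Final speed = 1.25 m/s

1.25 m/s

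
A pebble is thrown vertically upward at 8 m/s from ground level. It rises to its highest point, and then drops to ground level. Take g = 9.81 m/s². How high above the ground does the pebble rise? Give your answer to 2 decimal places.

Phase 1 (rising): v₀ = 8.00 m/s, a = -9.81 m/s².
v = v₀ + at → t = (0 − 8.00) / -9.81 = 0.815 s
v² = v₀² + 2aΔx → Δx = (0² − 8.00²)/(2·-9.81) = 3.26 m
Maximum height = 3.26 m

3.26 m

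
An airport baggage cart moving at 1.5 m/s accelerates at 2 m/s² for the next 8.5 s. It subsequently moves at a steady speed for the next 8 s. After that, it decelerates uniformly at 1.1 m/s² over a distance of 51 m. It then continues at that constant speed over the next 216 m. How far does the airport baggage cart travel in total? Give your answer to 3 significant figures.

500 m

Phase 1 (accelerating): v₀ = 1.50 m/s, a = 2 m/s².
v = v₀ + at = 1.50 + (2)(8.5) = 18.5 m/s
Δx = v₀t + ½at² = 1.50·8.5 + 0.5·2·8.5² = 85.0 m

Phase 2 (constant speed): v₀ = 18.5 m/s, a = 0 m/s².
v = v₀ + at = 18.5 + (0)(8) = 18.5 m/s
Δx = v₀t + ½at² = 18.5·8 + 0.5·0·8² = 148 m

Phase 3 (decelerating): v₀ = 18.5 m/s, a = -1.1 m/s².
v² = v₀² + 2aΔx = 18.5² + 2·-1.1·51 = 230 → v = 15.2 m/s
t = (v − v₀)/a = (15.2 − 18.5)/-1.1 = 3.03 s

Phase 4 (constant speed): v₀ = 15.2 m/s, a = 0 m/s².
Constant speed: t = d/v = 216/15.2 = 14.2 s
Total distance = 85.0 + 148 + 51.0 + 216 = 500 m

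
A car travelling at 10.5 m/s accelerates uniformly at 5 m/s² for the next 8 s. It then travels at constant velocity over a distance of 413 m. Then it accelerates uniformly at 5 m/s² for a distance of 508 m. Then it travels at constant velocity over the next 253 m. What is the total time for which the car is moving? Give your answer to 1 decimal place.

Phase 1 (accelerating): v₀ = 10.5 m/s, a = 5 m/s².
v = v₀ + at = 10.5 + (5)(8) = 50.5 m/s
Δx = v₀t + ½at² = 10.5·8 + 0.5·5·8² = 244 m

Phase 2 (constant speed): v₀ = 50.5 m/s, a = 0 m/s².
Constant speed: t = d/v = 413/50.5 = 8.18 s

Phase 3 (accelerating): v₀ = 50.5 m/s, a = 5 m/s².
v² = v₀² + 2aΔx = 50.5² + 2·5·508 = 7630 → v = 87.4 m/s
t = (v − v₀)/a = (87.4 − 50.5)/5 = 7.37 s

Phase 4 (constant speed): v₀ = 87.4 m/s, a = 0 m/s².
Constant speed: t = d/v = 253/87.4 = 2.90 s
Total time = 8.00 + 8.18 + 7.37 + 2.90 = 26.4 s

26.4 s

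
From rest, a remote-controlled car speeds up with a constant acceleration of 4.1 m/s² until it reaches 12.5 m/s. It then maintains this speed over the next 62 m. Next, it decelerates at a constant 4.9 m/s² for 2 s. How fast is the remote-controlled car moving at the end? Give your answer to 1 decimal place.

Phase 1 (accelerating): v₀ = 0 m/s, a = 4.1 m/s².
v = v₀ + at → t = (12.5 − 0) / 4.1 = 3.05 s
v² = v₀² + 2aΔx → Δx = (12.5² − 0²)/(2·4.1) = 19.1 m

Phase 2 (constant speed): v₀ = 12.5 m/s, a = 0 m/s².
Constant speed: t = d/v = 62/12.5 = 4.96 s

Phase 3 (decelerating): v₀ = 12.5 m/s, a = -4.9 m/s².
v = v₀ + at = 12.5 + (-4.9)(2) = 2.70 m/s
Δx = v₀t + ½at² = 12.5·2 + 0.5·-4.9·2² = 15.2 m
Final speed = 2.70 m/s

2.7 m/s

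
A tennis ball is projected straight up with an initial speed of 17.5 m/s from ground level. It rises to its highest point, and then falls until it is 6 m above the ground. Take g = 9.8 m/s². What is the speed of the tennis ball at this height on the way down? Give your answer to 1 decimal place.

Phase 1 (rising): v₀ = 17.5 m/s, a = -9.8 m/s².
v = v₀ + at → t = (0 − 17.5) / -9.8 = 1.79 s
v² = v₀² + 2aΔx → Δx = (0² − 17.5²)/(2·-9.8) = 15.6 m

Phase 2 (falling): v₀ = 0 m/s, a = -9.8 m/s².
Falls 9.62 m from rest: t = √(2·9.62/9.8) = 1.40 s; v = g·t = 13.7 m/s.
Final speed = 13.7 m/s

13.7 m/s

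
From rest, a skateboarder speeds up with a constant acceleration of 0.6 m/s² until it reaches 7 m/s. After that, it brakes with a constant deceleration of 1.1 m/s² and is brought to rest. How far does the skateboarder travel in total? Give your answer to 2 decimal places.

63.11 m

Phase 1 (accelerating): v₀ = 0 m/s, a = 0.6 m/s².
v = v₀ + at → t = (7 − 0) / 0.6 = 11.7 s
v² = v₀² + 2aΔx → Δx = (7² − 0²)/(2·0.6) = 40.8 m

Phase 2 (decelerating): v₀ = 7.00 m/s, a = -1.1 m/s².
v = v₀ + at → t = (0 − 7.00) / -1.1 = 6.36 s
v² = v₀² + 2aΔx → Δx = (0² − 7.00²)/(2·-1.1) = 22.3 m
Total distance = 40.8 + 22.3 = 63.1 m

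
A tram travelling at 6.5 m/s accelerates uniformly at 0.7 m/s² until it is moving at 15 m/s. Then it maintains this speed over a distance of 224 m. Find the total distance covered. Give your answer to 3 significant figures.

Phase 1 (accelerating): v₀ = 6.50 m/s, a = 0.7 m/s².
v = v₀ + at → t = (15 − 6.50) / 0.7 = 12.1 s
v² = v₀² + 2aΔx → Δx = (15² − 6.50²)/(2·0.7) = 131 m

Phase 2 (constant speed): v₀ = 15.0 m/s, a = 0 m/s².
Constant speed: t = d/v = 224/15.0 = 14.9 s
Total distance = 131 + 224 = 355 m

355 m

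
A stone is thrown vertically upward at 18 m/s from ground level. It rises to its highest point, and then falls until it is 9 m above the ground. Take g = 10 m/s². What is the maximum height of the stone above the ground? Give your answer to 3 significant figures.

Phase 1 (rising): v₀ = 18.0 m/s, a = -10 m/s².
v = v₀ + at → t = (0 − 18.0) / -10 = 1.80 s
v² = v₀² + 2aΔx → Δx = (0² − 18.0²)/(2·-10) = 16.2 m
Maximum height = 16.2 m

16.2 m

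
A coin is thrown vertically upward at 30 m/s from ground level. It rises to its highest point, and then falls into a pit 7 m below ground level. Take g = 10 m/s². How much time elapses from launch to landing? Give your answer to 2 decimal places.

6.22 s

Phase 1 (rising): v₀ = 30.0 m/s, a = -10 m/s².
v = v₀ + at → t = (0 − 30.0) / -10 = 3.00 s
v² = v₀² + 2aΔx → Δx = (0² − 30.0²)/(2·-10) = 45.0 m

Phase 2 (falling): v₀ = 0 m/s, a = -10 m/s².
Falls 52.0 m from rest: t = √(2·52.0/10) = 3.22 s; v = g·t = 32.2 m/s.
Total time = 3.00 + 3.22 = 6.22 s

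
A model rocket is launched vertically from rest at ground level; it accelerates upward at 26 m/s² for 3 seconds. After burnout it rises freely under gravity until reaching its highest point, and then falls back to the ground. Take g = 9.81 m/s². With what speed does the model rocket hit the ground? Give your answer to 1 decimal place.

Phase 1 (powered ascent): v₀ = 0 m/s, a = 26 m/s².
v = v₀ + at = 0 + (26)(3) = 78.0 m/s
Δx = v₀t + ½at² = 0·3 + 0.5·26·3² = 117 m

Phase 2 (coasting upward): v₀ = 78.0 m/s, a = -9.81 m/s².
v = v₀ + at → t = (0 − 78.0) / -9.81 = 7.95 s
v² = v₀² + 2aΔx → Δx = (0² − 78.0²)/(2·-9.81) = 310 m

Phase 3 (free fall): v₀ = 0 m/s, a = -9.81 m/s².
Falls 427 m from rest: t = √(2·427/9.81) = 9.33 s; v = g·t = 91.5 m/s.
Impact speed = 91.5 m/s

91.5 m/s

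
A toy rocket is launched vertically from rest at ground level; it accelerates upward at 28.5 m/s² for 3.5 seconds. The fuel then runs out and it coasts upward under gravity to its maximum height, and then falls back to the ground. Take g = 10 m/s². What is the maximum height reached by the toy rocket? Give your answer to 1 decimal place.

Phase 1 (powered ascent): v₀ = 0 m/s, a = 28.5 m/s².
v = v₀ + at = 0 + (28.5)(3.5) = 99.8 m/s
Δx = v₀t + ½at² = 0·3.5 + 0.5·28.5·3.5² = 175 m

Phase 2 (coasting upward): v₀ = 99.8 m/s, a = -10 m/s².
v = v₀ + at → t = (0 − 99.8) / -10 = 9.97 s
v² = v₀² + 2aΔx → Δx = (0² − 99.8²)/(2·-10) = 498 m
Maximum height = 175 + 498 = 672 m

672.1 m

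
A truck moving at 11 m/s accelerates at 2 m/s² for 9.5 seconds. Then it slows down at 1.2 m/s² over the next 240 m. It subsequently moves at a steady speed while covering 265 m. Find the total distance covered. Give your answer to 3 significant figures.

Phase 1 (accelerating): v₀ = 11.0 m/s, a = 2 m/s².
v = v₀ + at = 11.0 + (2)(9.5) = 30.0 m/s
Δx = v₀t + ½at² = 11.0·9.5 + 0.5·2·9.5² = 195 m

Phase 2 (decelerating): v₀ = 30.0 m/s, a = -1.2 m/s².
v² = v₀² + 2aΔx = 30.0² + 2·-1.2·240 = 324 → v = 18.0 m/s
t = (v − v₀)/a = (18.0 − 30.0)/-1.2 = 10.0 s

Phase 3 (constant speed): v₀ = 18.0 m/s, a = 0 m/s².
Constant speed: t = d/v = 265/18.0 = 14.7 s
Total distance = 195 + 240 + 265 = 700 m

700 m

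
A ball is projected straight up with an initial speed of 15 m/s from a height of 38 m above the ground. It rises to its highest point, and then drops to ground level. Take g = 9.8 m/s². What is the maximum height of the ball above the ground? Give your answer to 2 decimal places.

Phase 1 (rising): v₀ = 15.0 m/s, a = -9.8 m/s².
v = v₀ + at → t = (0 − 15.0) / -9.8 = 1.53 s
v² = v₀² + 2aΔx → Δx = (0² − 15.0²)/(2·-9.8) = 11.5 m
Maximum height = 38 + 11.5 = 49.5 m

49.48 m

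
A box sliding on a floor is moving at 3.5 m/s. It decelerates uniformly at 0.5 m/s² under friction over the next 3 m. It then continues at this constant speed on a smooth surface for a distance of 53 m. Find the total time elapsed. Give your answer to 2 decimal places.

Phase 1 (decelerating): v₀ = 3.50 m/s, a = -0.5 m/s².
v² = v₀² + 2aΔx = 3.50² + 2·-0.5·3 = 9.25 → v = 3.04 m/s
t = (v − v₀)/a = (3.04 − 3.50)/-0.5 = 0.917 s

Phase 2 (constant speed): v₀ = 3.04 m/s, a = 0 m/s².
Constant speed: t = d/v = 53/3.04 = 17.4 s
Total time = 0.917 + 17.4 = 18.3 s

18.34 s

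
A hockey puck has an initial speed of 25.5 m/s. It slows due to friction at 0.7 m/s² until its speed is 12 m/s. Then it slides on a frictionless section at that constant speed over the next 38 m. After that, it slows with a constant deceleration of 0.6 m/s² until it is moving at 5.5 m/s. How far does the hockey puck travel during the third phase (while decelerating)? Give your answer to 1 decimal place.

94.8 m

Phase 1 (decelerating): v₀ = 25.5 m/s, a = -0.7 m/s².
v = v₀ + at → t = (12 − 25.5) / -0.7 = 19.3 s
v² = v₀² + 2aΔx → Δx = (12² − 25.5²)/(2·-0.7) = 362 m

Phase 2 (constant speed): v₀ = 12.0 m/s, a = 0 m/s².
Constant speed: t = d/v = 38/12.0 = 3.17 s

Phase 3 (decelerating): v₀ = 12.0 m/s, a = -0.6 m/s².
v = v₀ + at → t = (5.5 − 12.0) / -0.6 = 10.8 s
v² = v₀² + 2aΔx → Δx = (5.5² − 12.0²)/(2·-0.6) = 94.8 m
Distance in phase 3 = 94.8 m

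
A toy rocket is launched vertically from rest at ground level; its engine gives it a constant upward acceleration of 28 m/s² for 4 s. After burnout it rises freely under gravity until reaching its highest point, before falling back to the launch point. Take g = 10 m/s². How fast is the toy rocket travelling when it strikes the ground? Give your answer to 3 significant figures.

Phase 1 (powered ascent): v₀ = 0 m/s, a = 28 m/s².
v = v₀ + at = 0 + (28)(4) = 112 m/s
Δx = v₀t + ½at² = 0·4 + 0.5·28·4² = 224 m

Phase 2 (coasting upward): v₀ = 112 m/s, a = -10 m/s².
v = v₀ + at → t = (0 − 112) / -10 = 11.2 s
v² = v₀² + 2aΔx → Δx = (0² − 112²)/(2·-10) = 627 m

Phase 3 (free fall): v₀ = 0 m/s, a = -10 m/s².
Falls 851 m from rest: t = √(2·851/10) = 13.0 s; v = g·t = 130 m/s.
Impact speed = 130 m/s

130 m/s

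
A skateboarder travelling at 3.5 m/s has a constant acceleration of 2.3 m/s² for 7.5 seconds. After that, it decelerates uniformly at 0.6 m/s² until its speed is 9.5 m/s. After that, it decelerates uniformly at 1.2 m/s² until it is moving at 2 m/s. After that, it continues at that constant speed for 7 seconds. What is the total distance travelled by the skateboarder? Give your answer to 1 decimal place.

Phase 1 (accelerating): v₀ = 3.50 m/s, a = 2.3 m/s².
v = v₀ + at = 3.50 + (2.3)(7.5) = 20.8 m/s
Δx = v₀t + ½at² = 3.50·7.5 + 0.5·2.3·7.5² = 90.9 m

Phase 2 (decelerating): v₀ = 20.8 m/s, a = -0.6 m/s².
v = v₀ + at → t = (9.5 − 20.8) / -0.6 = 18.8 s
v² = v₀² + 2aΔx → Δx = (9.5² − 20.8²)/(2·-0.6) = 284 m

Phase 3 (decelerating): v₀ = 9.50 m/s, a = -1.2 m/s².
v = v₀ + at → t = (2 − 9.50) / -1.2 = 6.25 s
v² = v₀² + 2aΔx → Δx = (2² − 9.50²)/(2·-1.2) = 35.9 m

Phase 4 (constant speed): v₀ = 2.00 m/s, a = 0 m/s².
v = v₀ + at = 2.00 + (0)(7) = 2.00 m/s
Δx = v₀t + ½at² = 2.00·7 + 0.5·0·7² = 14.0 m
Total distance = 90.9 + 284 + 35.9 + 14.0 = 424 m

424.5 m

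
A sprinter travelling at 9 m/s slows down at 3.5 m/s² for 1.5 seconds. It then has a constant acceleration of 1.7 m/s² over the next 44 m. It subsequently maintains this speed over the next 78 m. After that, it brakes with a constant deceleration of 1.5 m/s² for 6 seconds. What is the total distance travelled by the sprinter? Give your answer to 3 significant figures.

181 m

Phase 1 (decelerating): v₀ = 9.00 m/s, a = -3.5 m/s².
v = v₀ + at = 9.00 + (-3.5)(1.5) = 3.75 m/s
Δx = v₀t + ½at² = 9.00·1.5 + 0.5·-3.5·1.5² = 9.56 m

Phase 2 (accelerating): v₀ = 3.75 m/s, a = 1.7 m/s².
v² = v₀² + 2aΔx = 3.75² + 2·1.7·44 = 164 → v = 12.8 m/s
t = (v − v₀)/a = (12.8 − 3.75)/1.7 = 5.32 s

Phase 3 (constant speed): v₀ = 12.8 m/s, a = 0 m/s².
Constant speed: t = d/v = 78/12.8 = 6.10 s

Phase 4 (decelerating): v₀ = 12.8 m/s, a = -1.5 m/s².
v = v₀ + at = 12.8 + (-1.5)(6) = 3.79 m/s
Δx = v₀t + ½at² = 12.8·6 + 0.5·-1.5·6² = 49.8 m
Total distance = 9.56 + 44.0 + 78.0 + 49.8 = 181 m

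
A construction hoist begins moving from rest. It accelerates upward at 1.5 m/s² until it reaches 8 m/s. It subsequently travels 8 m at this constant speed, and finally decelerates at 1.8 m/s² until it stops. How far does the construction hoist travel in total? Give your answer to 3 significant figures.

Phase 1 (accelerating): v₀ = 0 m/s, a = 1.5 m/s².
v = v₀ + at → t = (8 − 0) / 1.5 = 5.33 s
v² = v₀² + 2aΔx → Δx = (8² − 0²)/(2·1.5) = 21.3 m

Phase 2 (constant speed): v₀ = 8.00 m/s, a = 0 m/s².
Constant speed: t = d/v = 8/8.00 = 1.00 s

Phase 3 (decelerating): v₀ = 8.00 m/s, a = -1.8 m/s².
v = v₀ + at → t = (0 − 8.00) / -1.8 = 4.44 s
v² = v₀² + 2aΔx → Δx = (0² − 8.00²)/(2·-1.8) = 17.8 m
Total distance = 21.3 + 8.00 + 17.8 = 47.1 m

47.1 m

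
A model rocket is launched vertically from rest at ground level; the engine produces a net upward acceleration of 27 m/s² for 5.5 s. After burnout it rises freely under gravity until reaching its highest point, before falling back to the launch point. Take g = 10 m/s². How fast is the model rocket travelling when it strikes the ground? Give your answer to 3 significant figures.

Phase 1 (powered ascent): v₀ = 0 m/s, a = 27 m/s².
v = v₀ + at = 0 + (27)(5.5) = 148 m/s
Δx = v₀t + ½at² = 0·5.5 + 0.5·27·5.5² = 408 m

Phase 2 (coasting upward): v₀ = 148 m/s, a = -10 m/s².
v = v₀ + at → t = (0 − 148) / -10 = 14.8 s
v² = v₀² + 2aΔx → Δx = (0² − 148²)/(2·-10) = 1100 m

Phase 3 (free fall): v₀ = 0 m/s, a = -10 m/s².
Falls 1510 m from rest: t = √(2·1510/10) = 17.4 s; v = g·t = 174 m/s.
Impact speed = 174 m/s

174 m/s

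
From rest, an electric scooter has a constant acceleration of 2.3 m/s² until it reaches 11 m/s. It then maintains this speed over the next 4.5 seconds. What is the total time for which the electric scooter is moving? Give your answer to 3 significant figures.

9.28 s

Phase 1 (accelerating): v₀ = 0 m/s, a = 2.3 m/s².
v = v₀ + at → t = (11 − 0) / 2.3 = 4.78 s
v² = v₀² + 2aΔx → Δx = (11² − 0²)/(2·2.3) = 26.3 m

Phase 2 (constant speed): v₀ = 11.0 m/s, a = 0 m/s².
v = v₀ + at = 11.0 + (0)(4.5) = 11.0 m/s
Δx = v₀t + ½at² = 11.0·4.5 + 0.5·0·4.5² = 49.5 m
Total time = 4.78 + 4.50 = 9.28 s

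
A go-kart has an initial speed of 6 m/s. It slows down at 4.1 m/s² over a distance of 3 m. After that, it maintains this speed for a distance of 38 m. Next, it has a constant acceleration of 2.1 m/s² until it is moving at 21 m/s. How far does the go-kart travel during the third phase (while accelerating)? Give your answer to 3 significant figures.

102 m

Phase 1 (decelerating): v₀ = 6.00 m/s, a = -4.1 m/s².
v² = v₀² + 2aΔx = 6.00² + 2·-4.1·3 = 11.4 → v = 3.38 m/s
t = (v − v₀)/a = (3.38 − 6.00)/-4.1 = 0.640 s

Phase 2 (constant speed): v₀ = 3.38 m/s, a = 0 m/s².
Constant speed: t = d/v = 38/3.38 = 11.3 s

Phase 3 (accelerating): v₀ = 3.38 m/s, a = 2.1 m/s².
v = v₀ + at → t = (21 − 3.38) / 2.1 = 8.39 s
v² = v₀² + 2aΔx → Δx = (21² − 3.38²)/(2·2.1) = 102 m
Distance in phase 3 = 102 m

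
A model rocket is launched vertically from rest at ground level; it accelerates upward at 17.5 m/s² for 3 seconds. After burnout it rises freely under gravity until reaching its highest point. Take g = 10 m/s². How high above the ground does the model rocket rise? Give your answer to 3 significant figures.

217 m

Phase 1 (powered ascent): v₀ = 0 m/s, a = 17.5 m/s².
v = v₀ + at = 0 + (17.5)(3) = 52.5 m/s
Δx = v₀t + ½at² = 0·3 + 0.5·17.5·3² = 78.8 m

Phase 2 (coasting upward): v₀ = 52.5 m/s, a = -10 m/s².
v = v₀ + at → t = (0 − 52.5) / -10 = 5.25 s
v² = v₀² + 2aΔx → Δx = (0² − 52.5²)/(2·-10) = 138 m
Maximum height = 78.8 + 138 = 217 m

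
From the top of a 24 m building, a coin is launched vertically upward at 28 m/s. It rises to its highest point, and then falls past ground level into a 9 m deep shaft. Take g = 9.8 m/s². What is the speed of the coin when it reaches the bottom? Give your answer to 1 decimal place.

Phase 1 (rising): v₀ = 28.0 m/s, a = -9.8 m/s².
v = v₀ + at → t = (0 − 28.0) / -9.8 = 2.86 s
v² = v₀² + 2aΔx → Δx = (0² − 28.0²)/(2·-9.8) = 40.0 m

Phase 2 (falling): v₀ = 0 m/s, a = -9.8 m/s².
Falls 73.0 m from rest: t = √(2·73.0/9.8) = 3.86 s; v = g·t = 37.8 m/s.
Final speed = 37.8 m/s

37.8 m/s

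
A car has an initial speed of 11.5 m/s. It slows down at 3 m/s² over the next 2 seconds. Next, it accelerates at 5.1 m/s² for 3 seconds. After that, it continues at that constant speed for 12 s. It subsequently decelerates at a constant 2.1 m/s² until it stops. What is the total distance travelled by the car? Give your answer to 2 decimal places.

Phase 1 (decelerating): v₀ = 11.5 m/s, a = -3 m/s².
v = v₀ + at = 11.5 + (-3)(2) = 5.50 m/s
Δx = v₀t + ½at² = 11.5·2 + 0.5·-3·2² = 17.0 m

Phase 2 (accelerating): v₀ = 5.50 m/s, a = 5.1 m/s².
v = v₀ + at = 5.50 + (5.1)(3) = 20.8 m/s
Δx = v₀t + ½at² = 5.50·3 + 0.5·5.1·3² = 39.5 m

Phase 3 (constant speed): v₀ = 20.8 m/s, a = 0 m/s².
v = v₀ + at = 20.8 + (0)(12) = 20.8 m/s
Δx = v₀t + ½at² = 20.8·12 + 0.5·0·12² = 250 m

Phase 4 (decelerating): v₀ = 20.8 m/s, a = -2.1 m/s².
v = v₀ + at → t = (0 − 20.8) / -2.1 = 9.90 s
v² = v₀² + 2aΔx → Δx = (0² − 20.8²)/(2·-2.1) = 103 m
Total distance = 17.0 + 39.5 + 250 + 103 = 409 m

409.06 m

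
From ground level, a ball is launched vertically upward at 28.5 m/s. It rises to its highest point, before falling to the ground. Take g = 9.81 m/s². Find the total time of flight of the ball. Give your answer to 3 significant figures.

5.81 s

Phase 1 (rising): v₀ = 28.5 m/s, a = -9.81 m/s².
v = v₀ + at → t = (0 − 28.5) / -9.81 = 2.91 s
v² = v₀² + 2aΔx → Δx = (0² − 28.5²)/(2·-9.81) = 41.4 m

Phase 2 (falling): v₀ = 0 m/s, a = -9.81 m/s².
Falls 41.4 m from rest: t = √(2·41.4/9.81) = 2.91 s; v = g·t = 28.5 m/s.
Total time = 2.91 + 2.91 = 5.81 s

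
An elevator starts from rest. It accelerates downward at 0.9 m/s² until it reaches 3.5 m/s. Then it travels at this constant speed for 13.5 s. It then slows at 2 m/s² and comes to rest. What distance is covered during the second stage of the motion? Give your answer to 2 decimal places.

47.25 m

Phase 1 (accelerating): v₀ = 0 m/s, a = 0.9 m/s².
v = v₀ + at → t = (3.5 − 0) / 0.9 = 3.89 s
v² = v₀² + 2aΔx → Δx = (3.5² − 0²)/(2·0.9) = 6.81 m

Phase 2 (constant speed): v₀ = 3.50 m/s, a = 0 m/s².
v = v₀ + at = 3.50 + (0)(13.5) = 3.50 m/s
Δx = v₀t + ½at² = 3.50·13.5 + 0.5·0·13.5² = 47.2 m
Distance in phase 2 = 47.2 m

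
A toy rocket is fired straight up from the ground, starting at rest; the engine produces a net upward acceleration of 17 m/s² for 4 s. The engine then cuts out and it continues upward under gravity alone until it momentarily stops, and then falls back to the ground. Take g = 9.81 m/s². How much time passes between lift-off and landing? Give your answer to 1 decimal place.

19.6 s

Phase 1 (powered ascent): v₀ = 0 m/s, a = 17 m/s².
v = v₀ + at = 0 + (17)(4) = 68.0 m/s
Δx = v₀t + ½at² = 0·4 + 0.5·17·4² = 136 m

Phase 2 (coasting upward): v₀ = 68.0 m/s, a = -9.81 m/s².
v = v₀ + at → t = (0 − 68.0) / -9.81 = 6.93 s
v² = v₀² + 2aΔx → Δx = (0² − 68.0²)/(2·-9.81) = 236 m

Phase 3 (free fall): v₀ = 0 m/s, a = -9.81 m/s².
Falls 372 m from rest: t = √(2·372/9.81) = 8.70 s; v = g·t = 85.4 m/s.
Total time = 4.00 + 6.93 + 8.70 = 19.6 s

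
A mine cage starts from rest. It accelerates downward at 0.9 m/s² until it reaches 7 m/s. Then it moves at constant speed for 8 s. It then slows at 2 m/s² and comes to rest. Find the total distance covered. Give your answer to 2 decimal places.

95.47 m

Phase 1 (accelerating): v₀ = 0 m/s, a = 0.9 m/s².
v = v₀ + at → t = (7 − 0) / 0.9 = 7.78 s
v² = v₀² + 2aΔx → Δx = (7² − 0²)/(2·0.9) = 27.2 m

Phase 2 (constant speed): v₀ = 7.00 m/s, a = 0 m/s².
v = v₀ + at = 7.00 + (0)(8) = 7.00 m/s
Δx = v₀t + ½at² = 7.00·8 + 0.5·0·8² = 56.0 m

Phase 3 (decelerating): v₀ = 7.00 m/s, a = -2 m/s².
v = v₀ + at → t = (0 − 7.00) / -2 = 3.50 s
v² = v₀² + 2aΔx → Δx = (0² − 7.00²)/(2·-2) = 12.2 m
Total distance = 27.2 + 56.0 + 12.2 = 95.5 m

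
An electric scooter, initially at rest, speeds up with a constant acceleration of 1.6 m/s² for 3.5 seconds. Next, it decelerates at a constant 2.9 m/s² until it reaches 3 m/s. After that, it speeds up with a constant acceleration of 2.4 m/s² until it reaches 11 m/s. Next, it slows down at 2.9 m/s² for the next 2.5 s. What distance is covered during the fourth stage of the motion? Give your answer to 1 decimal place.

Phase 1 (accelerating): v₀ = 0 m/s, a = 1.6 m/s².
v = v₀ + at = 0 + (1.6)(3.5) = 5.60 m/s
Δx = v₀t + ½at² = 0·3.5 + 0.5·1.6·3.5² = 9.80 m

Phase 2 (decelerating): v₀ = 5.60 m/s, a = -2.9 m/s².
v = v₀ + at → t = (3 − 5.60) / -2.9 = 0.897 s
v² = v₀² + 2aΔx → Δx = (3² − 5.60²)/(2·-2.9) = 3.86 m

Phase 3 (accelerating): v₀ = 3.00 m/s, a = 2.4 m/s².
v = v₀ + at → t = (11 − 3.00) / 2.4 = 3.33 s
v² = v₀² + 2aΔx → Δx = (11² − 3.00²)/(2·2.4) = 23.3 m

Phase 4 (decelerating): v₀ = 11.0 m/s, a = -2.9 m/s².
v = v₀ + at = 11.0 + (-2.9)(2.5) = 3.75 m/s
Δx = v₀t + ½at² = 11.0·2.5 + 0.5·-2.9·2.5² = 18.4 m
Distance in phase 4 = 18.4 m

18.4 m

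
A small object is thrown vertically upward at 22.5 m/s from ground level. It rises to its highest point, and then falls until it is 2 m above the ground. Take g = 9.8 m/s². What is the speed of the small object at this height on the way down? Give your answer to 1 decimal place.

Phase 1 (rising): v₀ = 22.5 m/s, a = -9.8 m/s².
v = v₀ + at → t = (0 − 22.5) / -9.8 = 2.30 s
v² = v₀² + 2aΔx → Δx = (0² − 22.5²)/(2·-9.8) = 25.8 m

Phase 2 (falling): v₀ = 0 m/s, a = -9.8 m/s².
Falls 23.8 m from rest: t = √(2·23.8/9.8) = 2.21 s; v = g·t = 21.6 m/s.
Final speed = 21.6 m/s

21.6 m/s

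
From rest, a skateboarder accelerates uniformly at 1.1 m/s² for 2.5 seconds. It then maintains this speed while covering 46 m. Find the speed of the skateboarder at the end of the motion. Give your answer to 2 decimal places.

Phase 1 (accelerating): v₀ = 0 m/s, a = 1.1 m/s².
v = v₀ + at = 0 + (1.1)(2.5) = 2.75 m/s
Δx = v₀t + ½at² = 0·2.5 + 0.5·1.1·2.5² = 3.44 m

Phase 2 (constant speed): v₀ = 2.75 m/s, a = 0 m/s².
Constant speed: t = d/v = 46/2.75 = 16.7 s
Final speed = 2.75 m/s

2.75 m/s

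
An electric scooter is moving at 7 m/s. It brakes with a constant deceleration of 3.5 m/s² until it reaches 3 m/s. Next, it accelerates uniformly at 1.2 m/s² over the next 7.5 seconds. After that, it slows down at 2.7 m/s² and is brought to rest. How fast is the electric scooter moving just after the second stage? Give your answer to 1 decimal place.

Phase 1 (decelerating): v₀ = 7.00 m/s, a = -3.5 m/s².
v = v₀ + at → t = (3 − 7.00) / -3.5 = 1.14 s
v² = v₀² + 2aΔx → Δx = (3² − 7.00²)/(2·-3.5) = 5.71 m

Phase 2 (accelerating): v₀ = 3.00 m/s, a = 1.2 m/s².
v = v₀ + at = 3.00 + (1.2)(7.5) = 12.0 m/s
Δx = v₀t + ½at² = 3.00·7.5 + 0.5·1.2·7.5² = 56.2 m
Speed at end of phase 2 = 12.0 m/s

12.0 m/s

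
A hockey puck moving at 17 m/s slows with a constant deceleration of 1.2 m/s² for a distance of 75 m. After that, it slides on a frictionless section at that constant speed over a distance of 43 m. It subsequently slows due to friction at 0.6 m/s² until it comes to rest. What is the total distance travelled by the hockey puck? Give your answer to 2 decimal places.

208.83 m

Phase 1 (decelerating): v₀ = 17.0 m/s, a = -1.2 m/s².
v² = v₀² + 2aΔx = 17.0² + 2·-1.2·75 = 109 → v = 10.4 m/s
t = (v − v₀)/a = (10.4 − 17.0)/-1.2 = 5.47 s

Phase 2 (constant speed): v₀ = 10.4 m/s, a = 0 m/s².
Constant speed: t = d/v = 43/10.4 = 4.12 s

Phase 3 (decelerating): v₀ = 10.4 m/s, a = -0.6 m/s².
v = v₀ + at → t = (0 − 10.4) / -0.6 = 17.4 s
v² = v₀² + 2aΔx → Δx = (0² − 10.4²)/(2·-0.6) = 90.8 m
Total distance = 75.0 + 43.0 + 90.8 = 209 m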